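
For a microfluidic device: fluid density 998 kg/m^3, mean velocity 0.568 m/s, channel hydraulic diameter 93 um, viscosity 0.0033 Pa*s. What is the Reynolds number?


Step 1: Convert Dh to meters: Dh = 93e-6 m
Step 2: Re = rho * v * Dh / mu
Re = 998 * 0.568 * 93e-6 / 0.0033
Re = 15.975


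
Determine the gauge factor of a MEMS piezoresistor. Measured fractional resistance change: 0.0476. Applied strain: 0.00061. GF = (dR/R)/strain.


Step 1: Identify values.
dR/R = 0.0476, strain = 0.00061
Step 2: GF = (dR/R) / strain = 0.0476 / 0.00061
GF = 78.0


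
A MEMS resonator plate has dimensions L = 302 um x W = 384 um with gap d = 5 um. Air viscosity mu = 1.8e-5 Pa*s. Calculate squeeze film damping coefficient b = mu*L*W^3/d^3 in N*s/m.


Step 1: Convert to SI.
L = 302e-6 m, W = 384e-6 m, d = 5e-6 m
Step 2: W^3 = (384e-6)^3 = 5.66e-11 m^3
Step 3: d^3 = (5e-6)^3 = 1.25e-16 m^3
Step 4: b = 1.8e-5 * 302e-6 * 5.66e-11 / 1.25e-16
b = 2.46e-03 N*s/m


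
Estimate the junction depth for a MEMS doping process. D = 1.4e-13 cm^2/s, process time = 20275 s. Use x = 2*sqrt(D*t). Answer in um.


Step 1: Compute D*t = 1.4e-13 * 20275 = 2.8385e-09 cm^2
Step 2: sqrt(D*t) = 5.32776e-05 cm
Step 3: x = 2 * 5.32776e-05 cm = 1.065552e-04 cm
Step 4: Convert to um (1 cm = 1e4 um): x = 1.066 um


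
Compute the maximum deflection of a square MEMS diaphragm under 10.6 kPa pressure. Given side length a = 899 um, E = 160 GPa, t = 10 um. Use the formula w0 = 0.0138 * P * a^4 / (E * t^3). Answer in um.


Step 1: Convert pressure to compatible units (E is in GPa, so P in GPa).
P = 10.6 kPa = 10.6e-6 GPa
Step 2: Compute numerator: 0.0138 * P * a^4.
a^4 = 899^4 = 653188856401
numerator = 0.0138 * 10.6e-6 * 653188856401 = 9.55485e+04
Step 3: Compute denominator: E * t^3 = 160 * 10^3 = 160000
Step 4: w0 = numerator / denominator = 9.55485e+04 / 160000 = 0.5972 um


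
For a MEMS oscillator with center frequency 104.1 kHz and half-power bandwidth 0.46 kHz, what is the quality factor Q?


Step 1: Q = f0 / bandwidth
Step 2: Q = 104.1 / 0.46
Q = 226.3


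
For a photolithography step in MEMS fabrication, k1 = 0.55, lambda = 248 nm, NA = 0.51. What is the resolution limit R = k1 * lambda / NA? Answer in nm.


Step 1: Identify values: k1 = 0.55, lambda = 248 nm, NA = 0.51
Step 2: R = k1 * lambda / NA
R = 0.55 * 248 / 0.51
R = 267.5 nm


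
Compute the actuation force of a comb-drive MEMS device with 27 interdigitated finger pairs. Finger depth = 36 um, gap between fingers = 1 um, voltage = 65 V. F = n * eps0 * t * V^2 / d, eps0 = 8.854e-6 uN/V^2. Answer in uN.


Step 1: Parameters: n=27, eps0=8.854e-6 uN/V^2, t=36 um, V=65 V, d=1 um
Step 2: V^2 = 4225
Step 3: F = 27 * 8.854e-6 * 36 * 4225 / 1
F = 36.361 uN


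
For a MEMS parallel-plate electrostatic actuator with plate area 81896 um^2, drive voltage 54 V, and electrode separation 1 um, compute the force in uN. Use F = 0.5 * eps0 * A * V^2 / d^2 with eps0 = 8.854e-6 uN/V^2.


Step 1: Identify parameters.
eps0 = 8.854e-6 uN/V^2, A = 81896 um^2, V = 54 V, d = 1 um
Step 2: Compute V^2 = 54^2 = 2916
Step 3: Compute d^2 = 1^2 = 1
Step 4: F = 0.5 * 8.854e-6 * 81896 * 2916 / 1
F = 1057.206 uN


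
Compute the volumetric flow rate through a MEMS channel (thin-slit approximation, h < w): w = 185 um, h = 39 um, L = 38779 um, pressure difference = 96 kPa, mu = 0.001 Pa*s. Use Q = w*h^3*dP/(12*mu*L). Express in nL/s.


Step 1: Convert all dimensions to SI (meters).
w = 185e-6 m, h = 39e-6 m, L = 38779e-6 m, dP = 96e3 Pa
Step 2: Q = w * h^3 * dP / (12 * mu * L)
Q = 185e-6 * (39e-6)^3 * 96e3 / (12 * 0.001 * 38779e-6) = 2.26390882e-09 m^3/s
Step 3: Convert Q from m^3/s to nL/s (1 m^3 = 1e12 nL, so multiply by 1e12).
Q = 2263.909 nL/s


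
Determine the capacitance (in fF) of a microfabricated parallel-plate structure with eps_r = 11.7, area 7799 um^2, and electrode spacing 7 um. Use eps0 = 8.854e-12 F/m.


Step 1: Convert area to m^2: A = 7799e-12 m^2
Step 2: Convert gap to m: d = 7e-6 m
Step 3: C = eps0 * eps_r * A / d
C = 8.854e-12 * 11.7 * 7799e-12 / 7e-6
Step 4: Convert to fF (multiply by 1e15).
C = 115.42 fF


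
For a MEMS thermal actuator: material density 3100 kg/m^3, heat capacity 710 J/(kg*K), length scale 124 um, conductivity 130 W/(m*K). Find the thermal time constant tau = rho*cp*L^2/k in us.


Step 1: Convert L to m: L = 124e-6 m
Step 2: L^2 = (124e-6)^2 = 1.5376e-08 m^2
Step 3: tau = 3100 * 710 * 1.5376e-08 / 130 = 2.6032751e-04 s
Step 4: Convert to microseconds (multiply by 1e6).
tau = 260.328 us


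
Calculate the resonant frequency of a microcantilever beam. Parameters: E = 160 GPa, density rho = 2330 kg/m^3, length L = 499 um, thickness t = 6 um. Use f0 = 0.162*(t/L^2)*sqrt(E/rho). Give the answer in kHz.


Step 1: Convert units to SI.
t_SI = 6e-6 m, L_SI = 499e-6 m
Step 2: Calculate sqrt(E/rho).
sqrt(160e9 / 2330) = 8286.71 m/s
Step 3: Compute f0.
f0 = 0.162 * 6e-6 / (499e-6)^2 * 8286.71 = 32348.0 Hz = 32.35 kHz


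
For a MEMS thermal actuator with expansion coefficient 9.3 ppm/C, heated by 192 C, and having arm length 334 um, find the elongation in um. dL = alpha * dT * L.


Step 1: Convert CTE: alpha = 9.3 ppm/C = 9.3e-6 /C
Step 2: dL = 9.3e-6 * 192 * 334
dL = 0.5964 um


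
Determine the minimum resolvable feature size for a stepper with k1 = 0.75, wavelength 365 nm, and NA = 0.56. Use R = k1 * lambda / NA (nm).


Step 1: Identify values: k1 = 0.75, lambda = 365 nm, NA = 0.56
Step 2: R = k1 * lambda / NA
R = 0.75 * 365 / 0.56
R = 488.8 nm


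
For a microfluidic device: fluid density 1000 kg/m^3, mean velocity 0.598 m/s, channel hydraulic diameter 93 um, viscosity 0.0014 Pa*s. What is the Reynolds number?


Step 1: Convert Dh to meters: Dh = 93e-6 m
Step 2: Re = rho * v * Dh / mu
Re = 1000 * 0.598 * 93e-6 / 0.0014
Re = 39.724


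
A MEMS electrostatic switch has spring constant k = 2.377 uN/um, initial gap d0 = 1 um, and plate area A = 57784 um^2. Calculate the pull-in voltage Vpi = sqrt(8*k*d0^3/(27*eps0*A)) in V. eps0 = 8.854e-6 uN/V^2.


Step 1: Compute numerator: 8 * k * d0^3 = 8 * 2.377 * 1^3 = 19.016
Step 2: Compute denominator: 27 * eps0 * A = 27 * 8.854e-6 * 57784 = 13.813727
Step 3: Vpi = sqrt(19.016 / 13.813727)
Vpi = 1.17 V


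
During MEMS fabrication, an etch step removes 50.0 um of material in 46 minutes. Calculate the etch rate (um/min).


Step 1: Etch rate = depth / time
Step 2: rate = 50.0 / 46
rate = 1.087 um/min


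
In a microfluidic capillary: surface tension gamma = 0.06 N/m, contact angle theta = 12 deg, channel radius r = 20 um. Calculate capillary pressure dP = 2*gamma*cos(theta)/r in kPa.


Step 1: cos(12 deg) = 0.9781
Step 2: Convert r to m: r = 20e-6 m
Step 3: dP = 2 * 0.06 * 0.9781 / 20e-6 = 5868.6 Pa
Step 4: Convert Pa to kPa (divide by 1000).
dP = 5.87 kPa


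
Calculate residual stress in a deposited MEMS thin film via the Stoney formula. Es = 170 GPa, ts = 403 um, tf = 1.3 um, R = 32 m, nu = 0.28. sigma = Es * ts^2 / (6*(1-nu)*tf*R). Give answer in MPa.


Step 1: Compute numerator: Es * ts^2 = 170 * 403^2 = 27609530 (GPa*um^2)
Step 2: Compute denominator (R in um): 6*(1-nu)*tf*R = 6*0.72*1.3*32e6 = 179712000.0 (um^2)
Step 3: sigma (GPa) = 27609530 / 179712000.0 = 1.53632e-01 GPa
Step 4: Convert to MPa (x1000): sigma = 153.6 MPa


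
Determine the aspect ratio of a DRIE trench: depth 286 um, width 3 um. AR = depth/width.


Step 1: AR = depth / width
Step 2: AR = 286 / 3
AR = 95.3


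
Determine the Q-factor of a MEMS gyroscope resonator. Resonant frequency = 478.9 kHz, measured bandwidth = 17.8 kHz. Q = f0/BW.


Step 1: Q = f0 / bandwidth
Step 2: Q = 478.9 / 17.8
Q = 26.9


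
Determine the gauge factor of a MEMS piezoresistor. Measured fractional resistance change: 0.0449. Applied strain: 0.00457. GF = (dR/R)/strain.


Step 1: Identify values.
dR/R = 0.0449, strain = 0.00457
Step 2: GF = (dR/R) / strain = 0.0449 / 0.00457
GF = 9.8


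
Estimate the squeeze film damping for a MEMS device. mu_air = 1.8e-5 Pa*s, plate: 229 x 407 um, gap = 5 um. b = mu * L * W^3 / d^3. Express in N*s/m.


Step 1: Convert to SI.
L = 229e-6 m, W = 407e-6 m, d = 5e-6 m
Step 2: W^3 = (407e-6)^3 = 6.74e-11 m^3
Step 3: d^3 = (5e-6)^3 = 1.25e-16 m^3
Step 4: b = 1.8e-5 * 229e-6 * 6.74e-11 / 1.25e-16
b = 2.22e-03 N*s/m


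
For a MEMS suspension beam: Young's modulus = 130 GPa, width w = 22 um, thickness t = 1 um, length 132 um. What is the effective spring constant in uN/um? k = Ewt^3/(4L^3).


Step 1: Convert E to consistent units (1 GPa = 1000 uN/um^2).
E = 130 GPa = 130000 uN/um^2
Step 2: Compute t^3 = 1^3 = 1
Step 3: Compute L^3 = 132^3 = 2299968
Step 4: k = 130000 * 22 * 1 / (4 * 2299968)
k = 0.3109 uN/um


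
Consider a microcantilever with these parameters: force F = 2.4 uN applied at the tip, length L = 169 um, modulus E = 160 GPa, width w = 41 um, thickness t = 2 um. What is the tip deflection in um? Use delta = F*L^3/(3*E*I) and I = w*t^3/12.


Step 1: Calculate the second moment of area.
I = w * t^3 / 12 = 41 * 2^3 / 12 = 27.3333 um^4
Step 2: Convert E to consistent units (1 GPa = 1000 uN/um^2).
E = 160 GPa = 160000 uN/um^2
Step 3: Calculate tip deflection.
delta = F * L^3 / (3 * E * I)
delta = 2.4 * 169^3 / (3 * 160000 * 27.3333)
delta = 0.883 um


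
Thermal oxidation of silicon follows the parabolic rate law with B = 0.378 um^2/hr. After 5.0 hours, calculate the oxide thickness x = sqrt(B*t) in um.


Step 1: Compute B*t = 0.378 * 5.0 = 1.89
Step 2: x = sqrt(1.89)
x = 1.375 um


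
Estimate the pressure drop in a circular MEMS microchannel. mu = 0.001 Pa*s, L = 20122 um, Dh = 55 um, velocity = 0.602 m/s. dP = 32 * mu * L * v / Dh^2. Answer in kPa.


Step 1: Convert to SI: L = 20122e-6 m, Dh = 55e-6 m
Step 2: dP = 32 * 0.001 * 20122e-6 * 0.602 / (55e-6)^2
Step 3: dP = 128142.22 Pa
Step 4: Convert to kPa: dP = 128.14 kPa


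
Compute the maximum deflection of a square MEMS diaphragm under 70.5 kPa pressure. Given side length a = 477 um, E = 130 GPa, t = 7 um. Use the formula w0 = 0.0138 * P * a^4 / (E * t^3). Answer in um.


Step 1: Convert pressure to compatible units (E is in GPa, so P in GPa).
P = 70.5 kPa = 70.5e-6 GPa
Step 2: Compute numerator: 0.0138 * P * a^4.
a^4 = 477^4 = 51769445841
numerator = 0.0138 * 70.5e-6 * 51769445841 = 5.036649e+04
Step 3: Compute denominator: E * t^3 = 130 * 7^3 = 44590
Step 4: w0 = numerator / denominator = 5.036649e+04 / 44590 = 1.1295 um


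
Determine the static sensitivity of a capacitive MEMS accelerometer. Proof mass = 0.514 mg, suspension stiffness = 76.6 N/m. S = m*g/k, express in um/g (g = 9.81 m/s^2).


Step 1: Convert mass: m = 0.514 mg = 5.14e-07 kg
Step 2: S = m * g / k = 5.14e-07 * 9.81 / 76.6
Step 3: S = 6.58e-08 m/g
Step 4: Convert to um/g: S = 0.066 um/g


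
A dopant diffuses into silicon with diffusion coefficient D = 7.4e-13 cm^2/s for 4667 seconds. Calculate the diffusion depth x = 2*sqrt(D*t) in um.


Step 1: Compute D*t = 7.4e-13 * 4667 = 3.45358e-09 cm^2
Step 2: sqrt(D*t) = 5.87672e-05 cm
Step 3: x = 2 * 5.87672e-05 cm = 1.175344e-04 cm
Step 4: Convert to um (1 cm = 1e4 um): x = 1.175 um


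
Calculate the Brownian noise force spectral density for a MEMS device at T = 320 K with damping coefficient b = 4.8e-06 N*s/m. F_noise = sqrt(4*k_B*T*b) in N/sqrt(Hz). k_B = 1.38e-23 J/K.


Step 1: Compute 4 * k_B * T * b
= 4 * 1.38e-23 * 320 * 4.8e-06
= 8.4787e-26 N^2/Hz
Step 2: F_noise = sqrt(8.4787e-26)
F_noise = 2.91e-13 N/sqrt(Hz)


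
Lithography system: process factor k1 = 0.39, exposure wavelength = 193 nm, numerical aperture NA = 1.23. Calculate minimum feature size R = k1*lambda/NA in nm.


Step 1: Identify values: k1 = 0.39, lambda = 193 nm, NA = 1.23
Step 2: R = k1 * lambda / NA
R = 0.39 * 193 / 1.23
R = 61.2 nm


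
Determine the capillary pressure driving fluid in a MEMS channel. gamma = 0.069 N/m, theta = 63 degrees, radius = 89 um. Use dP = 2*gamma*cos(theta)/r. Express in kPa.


Step 1: cos(63 deg) = 0.454
Step 2: Convert r to m: r = 89e-6 m
Step 3: dP = 2 * 0.069 * 0.454 / 89e-6 = 704.0 Pa
Step 4: Convert Pa to kPa (divide by 1000).
dP = 0.7 kPa


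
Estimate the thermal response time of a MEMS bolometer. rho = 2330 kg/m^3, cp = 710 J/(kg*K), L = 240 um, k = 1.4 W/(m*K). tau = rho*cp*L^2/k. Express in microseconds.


Step 1: Convert L to m: L = 240e-6 m
Step 2: L^2 = (240e-6)^2 = 5.76e-08 m^2
Step 3: tau = 2330 * 710 * 5.76e-08 / 1.4 = 6.806262857e-02 s
Step 4: Convert to microseconds (multiply by 1e6).
tau = 68062.629 us


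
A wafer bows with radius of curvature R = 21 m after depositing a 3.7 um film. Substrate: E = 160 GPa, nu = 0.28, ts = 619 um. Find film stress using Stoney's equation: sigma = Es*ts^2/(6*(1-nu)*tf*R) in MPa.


Step 1: Compute numerator: Es * ts^2 = 160 * 619^2 = 61305760 (GPa*um^2)
Step 2: Compute denominator (R in um): 6*(1-nu)*tf*R = 6*0.72*3.7*21e6 = 335664000.0 (um^2)
Step 3: sigma (GPa) = 61305760 / 335664000.0 = 1.8264e-01 GPa
Step 4: Convert to MPa (x1000): sigma = 182.6 MPa


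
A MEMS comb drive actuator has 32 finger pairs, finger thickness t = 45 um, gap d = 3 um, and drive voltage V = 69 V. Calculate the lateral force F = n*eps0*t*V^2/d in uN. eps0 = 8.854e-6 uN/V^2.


Step 1: Parameters: n=32, eps0=8.854e-6 uN/V^2, t=45 um, V=69 V, d=3 um
Step 2: V^2 = 4761
Step 3: F = 32 * 8.854e-6 * 45 * 4761 / 3
F = 20.234 uN


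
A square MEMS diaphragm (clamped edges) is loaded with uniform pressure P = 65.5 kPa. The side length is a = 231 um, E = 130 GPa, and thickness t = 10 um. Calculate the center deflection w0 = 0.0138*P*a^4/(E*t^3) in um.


Step 1: Convert pressure to compatible units (E is in GPa, so P in GPa).
P = 65.5 kPa = 65.5e-6 GPa
Step 2: Compute numerator: 0.0138 * P * a^4.
a^4 = 231^4 = 2847396321
numerator = 0.0138 * 65.5e-6 * 2847396321 = 2.5738e+03
Step 3: Compute denominator: E * t^3 = 130 * 10^3 = 130000
Step 4: w0 = numerator / denominator = 2.5738e+03 / 130000 = 0.0198 um


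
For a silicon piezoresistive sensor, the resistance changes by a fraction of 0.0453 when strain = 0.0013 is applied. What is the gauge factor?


Step 1: Identify values.
dR/R = 0.0453, strain = 0.0013
Step 2: GF = (dR/R) / strain = 0.0453 / 0.0013
GF = 34.8


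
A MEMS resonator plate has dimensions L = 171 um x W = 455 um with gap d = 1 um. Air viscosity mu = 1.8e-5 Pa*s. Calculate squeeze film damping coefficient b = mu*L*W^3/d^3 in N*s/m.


Step 1: Convert to SI.
L = 171e-6 m, W = 455e-6 m, d = 1e-6 m
Step 2: W^3 = (455e-6)^3 = 9.42e-11 m^3
Step 3: d^3 = (1e-6)^3 = 1.00e-18 m^3
Step 4: b = 1.8e-5 * 171e-6 * 9.42e-11 / 1.00e-18
b = 2.90e-01 N*s/m


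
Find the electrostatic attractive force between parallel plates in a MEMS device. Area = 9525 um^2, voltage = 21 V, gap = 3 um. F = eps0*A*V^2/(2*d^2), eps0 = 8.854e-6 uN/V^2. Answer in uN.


Step 1: Identify parameters.
eps0 = 8.854e-6 uN/V^2, A = 9525 um^2, V = 21 V, d = 3 um
Step 2: Compute V^2 = 21^2 = 441
Step 3: Compute d^2 = 3^2 = 9
Step 4: F = 0.5 * 8.854e-6 * 9525 * 441 / 9
F = 2.066 uN


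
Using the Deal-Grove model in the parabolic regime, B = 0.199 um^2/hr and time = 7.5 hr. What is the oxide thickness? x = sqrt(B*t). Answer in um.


Step 1: Compute B*t = 0.199 * 7.5 = 1.4925
Step 2: x = sqrt(1.4925)
x = 1.222 um


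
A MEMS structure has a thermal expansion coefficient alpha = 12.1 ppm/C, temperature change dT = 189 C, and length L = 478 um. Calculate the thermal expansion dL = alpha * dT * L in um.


Step 1: Convert CTE: alpha = 12.1 ppm/C = 12.1e-6 /C
Step 2: dL = 12.1e-6 * 189 * 478
dL = 1.0931 um


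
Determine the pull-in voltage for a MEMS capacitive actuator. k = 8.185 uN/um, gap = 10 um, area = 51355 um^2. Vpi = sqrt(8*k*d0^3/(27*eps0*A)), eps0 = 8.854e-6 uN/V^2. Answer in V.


Step 1: Compute numerator: 8 * k * d0^3 = 8 * 8.185 * 10^3 = 65480.0
Step 2: Compute denominator: 27 * eps0 * A = 27 * 8.854e-6 * 51355 = 12.276824
Step 3: Vpi = sqrt(65480.0 / 12.276824)
Vpi = 73.03 V


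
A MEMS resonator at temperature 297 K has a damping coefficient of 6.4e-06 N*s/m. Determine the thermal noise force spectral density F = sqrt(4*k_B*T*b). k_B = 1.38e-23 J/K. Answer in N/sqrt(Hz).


Step 1: Compute 4 * k_B * T * b
= 4 * 1.38e-23 * 297 * 6.4e-06
= 1.0492e-25 N^2/Hz
Step 2: F_noise = sqrt(1.0492e-25)
F_noise = 3.24e-13 N/sqrt(Hz)


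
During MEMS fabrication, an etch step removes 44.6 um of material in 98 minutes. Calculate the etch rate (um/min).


Step 1: Etch rate = depth / time
Step 2: rate = 44.6 / 98
rate = 0.455 um/min


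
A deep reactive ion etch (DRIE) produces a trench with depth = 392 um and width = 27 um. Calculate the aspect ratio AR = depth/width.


Step 1: AR = depth / width
Step 2: AR = 392 / 27
AR = 14.5


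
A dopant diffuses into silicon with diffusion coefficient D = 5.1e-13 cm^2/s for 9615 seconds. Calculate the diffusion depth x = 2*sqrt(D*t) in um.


Step 1: Compute D*t = 5.1e-13 * 9615 = 4.90365e-09 cm^2
Step 2: sqrt(D*t) = 7.00261e-05 cm
Step 3: x = 2 * 7.00261e-05 cm = 1.400522e-04 cm
Step 4: Convert to um (1 cm = 1e4 um): x = 1.401 um


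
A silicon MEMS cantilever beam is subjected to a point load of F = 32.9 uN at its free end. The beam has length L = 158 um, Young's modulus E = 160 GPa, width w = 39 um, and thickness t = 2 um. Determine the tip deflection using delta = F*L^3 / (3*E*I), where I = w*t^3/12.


Step 1: Calculate the second moment of area.
I = w * t^3 / 12 = 39 * 2^3 / 12 = 26.0 um^4
Step 2: Convert E to consistent units (1 GPa = 1000 uN/um^2).
E = 160 GPa = 160000 uN/um^2
Step 3: Calculate tip deflection.
delta = F * L^3 / (3 * E * I)
delta = 32.9 * 158^3 / (3 * 160000 * 26.0)
delta = 10.3981 um


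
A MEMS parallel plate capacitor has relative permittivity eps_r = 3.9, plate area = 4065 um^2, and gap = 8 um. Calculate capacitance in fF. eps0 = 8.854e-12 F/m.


Step 1: Convert area to m^2: A = 4065e-12 m^2
Step 2: Convert gap to m: d = 8e-6 m
Step 3: C = eps0 * eps_r * A / d
C = 8.854e-12 * 3.9 * 4065e-12 / 8e-6
Step 4: Convert to fF (multiply by 1e15).
C = 17.55 fF


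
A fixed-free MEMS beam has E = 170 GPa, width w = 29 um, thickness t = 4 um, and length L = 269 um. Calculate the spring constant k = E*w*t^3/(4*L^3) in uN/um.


Step 1: Convert E to consistent units (1 GPa = 1000 uN/um^2).
E = 170 GPa = 170000 uN/um^2
Step 2: Compute t^3 = 4^3 = 64
Step 3: Compute L^3 = 269^3 = 19465109
Step 4: k = 170000 * 29 * 64 / (4 * 19465109)
k = 4.0524 uN/um


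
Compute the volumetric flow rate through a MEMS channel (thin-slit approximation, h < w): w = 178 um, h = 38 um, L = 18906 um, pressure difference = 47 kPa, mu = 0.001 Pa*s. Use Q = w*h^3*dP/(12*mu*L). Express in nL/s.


Step 1: Convert all dimensions to SI (meters).
w = 178e-6 m, h = 38e-6 m, L = 18906e-6 m, dP = 47e3 Pa
Step 2: Q = w * h^3 * dP / (12 * mu * L)
Q = 178e-6 * (38e-6)^3 * 47e3 / (12 * 0.001 * 18906e-6) = 2.02342798e-09 m^3/s
Step 3: Convert Q from m^3/s to nL/s (1 m^3 = 1e12 nL, so multiply by 1e12).
Q = 2023.428 nL/s


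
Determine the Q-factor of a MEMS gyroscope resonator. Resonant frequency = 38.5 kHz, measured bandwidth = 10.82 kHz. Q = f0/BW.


Step 1: Q = f0 / bandwidth
Step 2: Q = 38.5 / 10.82
Q = 3.6


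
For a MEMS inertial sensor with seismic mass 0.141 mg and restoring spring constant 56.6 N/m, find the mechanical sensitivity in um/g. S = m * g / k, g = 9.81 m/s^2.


Step 1: Convert mass: m = 0.141 mg = 1.41e-07 kg
Step 2: S = m * g / k = 1.41e-07 * 9.81 / 56.6
Step 3: S = 2.44e-08 m/g
Step 4: Convert to um/g: S = 0.024 um/g


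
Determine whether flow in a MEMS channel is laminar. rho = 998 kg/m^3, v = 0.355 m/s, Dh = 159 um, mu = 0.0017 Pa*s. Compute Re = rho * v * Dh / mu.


Step 1: Convert Dh to meters: Dh = 159e-6 m
Step 2: Re = rho * v * Dh / mu
Re = 998 * 0.355 * 159e-6 / 0.0017
Re = 33.137
Since Re = 33.137 is below ~2300, the flow is laminar.


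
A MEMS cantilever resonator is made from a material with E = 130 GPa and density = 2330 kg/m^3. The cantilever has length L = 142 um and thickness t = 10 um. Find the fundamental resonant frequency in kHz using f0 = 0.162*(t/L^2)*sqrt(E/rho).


Step 1: Convert units to SI.
t_SI = 10e-6 m, L_SI = 142e-6 m
Step 2: Calculate sqrt(E/rho).
sqrt(130e9 / 2330) = 7469.54 m/s
Step 3: Compute f0.
f0 = 0.162 * 10e-6 / (142e-6)^2 * 7469.54 = 600111.8 Hz = 600.11 kHz


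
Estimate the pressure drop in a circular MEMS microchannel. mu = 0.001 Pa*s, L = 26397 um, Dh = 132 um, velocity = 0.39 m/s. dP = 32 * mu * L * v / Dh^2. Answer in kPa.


Step 1: Convert to SI: L = 26397e-6 m, Dh = 132e-6 m
Step 2: dP = 32 * 0.001 * 26397e-6 * 0.39 / (132e-6)^2
Step 3: dP = 18906.94 Pa
Step 4: Convert to kPa: dP = 18.91 kPa


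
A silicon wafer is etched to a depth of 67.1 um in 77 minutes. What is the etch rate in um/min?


Step 1: Etch rate = depth / time
Step 2: rate = 67.1 / 77
rate = 0.871 um/min


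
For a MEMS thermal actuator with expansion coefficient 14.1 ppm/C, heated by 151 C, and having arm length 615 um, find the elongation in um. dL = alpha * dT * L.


Step 1: Convert CTE: alpha = 14.1 ppm/C = 14.1e-6 /C
Step 2: dL = 14.1e-6 * 151 * 615
dL = 1.3094 um


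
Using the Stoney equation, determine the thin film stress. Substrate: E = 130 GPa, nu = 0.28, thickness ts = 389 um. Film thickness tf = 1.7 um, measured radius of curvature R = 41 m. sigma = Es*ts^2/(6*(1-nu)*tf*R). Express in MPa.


Step 1: Compute numerator: Es * ts^2 = 130 * 389^2 = 19671730 (GPa*um^2)
Step 2: Compute denominator (R in um): 6*(1-nu)*tf*R = 6*0.72*1.7*41e6 = 301104000.0 (um^2)
Step 3: sigma (GPa) = 19671730 / 301104000.0 = 6.5332e-02 GPa
Step 4: Convert to MPa (x1000): sigma = 65.3 MPa


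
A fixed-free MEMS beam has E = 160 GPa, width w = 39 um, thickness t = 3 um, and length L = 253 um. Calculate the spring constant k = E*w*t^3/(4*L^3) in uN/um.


Step 1: Convert E to consistent units (1 GPa = 1000 uN/um^2).
E = 160 GPa = 160000 uN/um^2
Step 2: Compute t^3 = 3^3 = 27
Step 3: Compute L^3 = 253^3 = 16194277
Step 4: k = 160000 * 39 * 27 / (4 * 16194277)
k = 2.6009 uN/um


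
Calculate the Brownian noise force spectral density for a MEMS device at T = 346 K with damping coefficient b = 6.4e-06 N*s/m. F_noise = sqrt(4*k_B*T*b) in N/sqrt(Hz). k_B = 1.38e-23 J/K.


Step 1: Compute 4 * k_B * T * b
= 4 * 1.38e-23 * 346 * 6.4e-06
= 1.2223e-25 N^2/Hz
Step 2: F_noise = sqrt(1.2223e-25)
F_noise = 3.50e-13 N/sqrt(Hz)


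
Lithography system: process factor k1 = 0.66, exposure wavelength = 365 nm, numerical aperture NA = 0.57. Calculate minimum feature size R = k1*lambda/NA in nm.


Step 1: Identify values: k1 = 0.66, lambda = 365 nm, NA = 0.57
Step 2: R = k1 * lambda / NA
R = 0.66 * 365 / 0.57
R = 422.6 nm


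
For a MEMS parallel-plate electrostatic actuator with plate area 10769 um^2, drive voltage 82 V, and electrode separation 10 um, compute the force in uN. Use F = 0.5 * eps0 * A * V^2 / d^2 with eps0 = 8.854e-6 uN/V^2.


Step 1: Identify parameters.
eps0 = 8.854e-6 uN/V^2, A = 10769 um^2, V = 82 V, d = 10 um
Step 2: Compute V^2 = 82^2 = 6724
Step 3: Compute d^2 = 10^2 = 100
Step 4: F = 0.5 * 8.854e-6 * 10769 * 6724 / 100
F = 3.206 uN


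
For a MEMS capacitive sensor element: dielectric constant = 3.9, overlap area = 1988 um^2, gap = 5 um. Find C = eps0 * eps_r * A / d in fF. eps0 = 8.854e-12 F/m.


Step 1: Convert area to m^2: A = 1988e-12 m^2
Step 2: Convert gap to m: d = 5e-6 m
Step 3: C = eps0 * eps_r * A / d
C = 8.854e-12 * 3.9 * 1988e-12 / 5e-6
Step 4: Convert to fF (multiply by 1e15).
C = 13.73 fF


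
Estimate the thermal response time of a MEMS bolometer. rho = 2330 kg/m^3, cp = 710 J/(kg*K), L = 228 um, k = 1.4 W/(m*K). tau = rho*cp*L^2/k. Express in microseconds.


Step 1: Convert L to m: L = 228e-6 m
Step 2: L^2 = (228e-6)^2 = 5.1984e-08 m^2
Step 3: tau = 2330 * 710 * 5.1984e-08 / 1.4 = 6.142652229e-02 s
Step 4: Convert to microseconds (multiply by 1e6).
tau = 61426.522 us


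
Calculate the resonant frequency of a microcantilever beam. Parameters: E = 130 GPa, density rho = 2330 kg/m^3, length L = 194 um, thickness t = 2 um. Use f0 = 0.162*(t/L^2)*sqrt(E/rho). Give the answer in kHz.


Step 1: Convert units to SI.
t_SI = 2e-6 m, L_SI = 194e-6 m
Step 2: Calculate sqrt(E/rho).
sqrt(130e9 / 2330) = 7469.54 m/s
Step 3: Compute f0.
f0 = 0.162 * 2e-6 / (194e-6)^2 * 7469.54 = 64303.6 Hz = 64.3 kHz


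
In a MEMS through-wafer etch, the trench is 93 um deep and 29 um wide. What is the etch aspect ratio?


Step 1: AR = depth / width
Step 2: AR = 93 / 29
AR = 3.2


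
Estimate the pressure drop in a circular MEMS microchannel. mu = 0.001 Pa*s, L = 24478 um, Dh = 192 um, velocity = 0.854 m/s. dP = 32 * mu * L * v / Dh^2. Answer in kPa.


Step 1: Convert to SI: L = 24478e-6 m, Dh = 192e-6 m
Step 2: dP = 32 * 0.001 * 24478e-6 * 0.854 / (192e-6)^2
Step 3: dP = 18146.02 Pa
Step 4: Convert to kPa: dP = 18.15 kPa


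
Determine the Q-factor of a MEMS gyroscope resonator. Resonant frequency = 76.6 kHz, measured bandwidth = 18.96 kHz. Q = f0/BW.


Step 1: Q = f0 / bandwidth
Step 2: Q = 76.6 / 18.96
Q = 4.0


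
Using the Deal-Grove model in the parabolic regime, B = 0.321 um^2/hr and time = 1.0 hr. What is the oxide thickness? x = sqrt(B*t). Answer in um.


Step 1: Compute B*t = 0.321 * 1.0 = 0.321
Step 2: x = sqrt(0.321)
x = 0.567 um


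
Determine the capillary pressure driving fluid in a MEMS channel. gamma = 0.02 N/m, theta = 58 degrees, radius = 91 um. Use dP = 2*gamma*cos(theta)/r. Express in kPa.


Step 1: cos(58 deg) = 0.5299
Step 2: Convert r to m: r = 91e-6 m
Step 3: dP = 2 * 0.02 * 0.5299 / 91e-6 = 232.9 Pa
Step 4: Convert Pa to kPa (divide by 1000).
dP = 0.23 kPa


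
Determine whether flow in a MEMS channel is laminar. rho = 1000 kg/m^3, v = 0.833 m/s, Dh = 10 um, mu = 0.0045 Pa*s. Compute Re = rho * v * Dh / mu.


Step 1: Convert Dh to meters: Dh = 10e-6 m
Step 2: Re = rho * v * Dh / mu
Re = 1000 * 0.833 * 10e-6 / 0.0045
Re = 1.851
Since Re = 1.851 is below ~2300, the flow is laminar.


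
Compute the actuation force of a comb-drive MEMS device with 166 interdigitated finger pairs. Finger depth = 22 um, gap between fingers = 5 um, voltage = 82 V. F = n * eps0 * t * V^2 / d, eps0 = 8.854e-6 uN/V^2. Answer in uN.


Step 1: Parameters: n=166, eps0=8.854e-6 uN/V^2, t=22 um, V=82 V, d=5 um
Step 2: V^2 = 6724
Step 3: F = 166 * 8.854e-6 * 22 * 6724 / 5
F = 43.484 uN


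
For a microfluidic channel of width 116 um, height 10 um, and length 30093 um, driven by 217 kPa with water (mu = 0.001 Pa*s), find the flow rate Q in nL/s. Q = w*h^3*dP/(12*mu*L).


Step 1: Convert all dimensions to SI (meters).
w = 116e-6 m, h = 10e-6 m, L = 30093e-6 m, dP = 217e3 Pa
Step 2: Q = w * h^3 * dP / (12 * mu * L)
Q = 116e-6 * (10e-6)^3 * 217e3 / (12 * 0.001 * 30093e-6) = 6.970613e-11 m^3/s
Step 3: Convert Q from m^3/s to nL/s (1 m^3 = 1e12 nL, so multiply by 1e12).
Q = 69.706 nL/s


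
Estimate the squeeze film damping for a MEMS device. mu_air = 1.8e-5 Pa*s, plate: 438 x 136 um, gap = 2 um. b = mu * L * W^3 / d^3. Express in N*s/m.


Step 1: Convert to SI.
L = 438e-6 m, W = 136e-6 m, d = 2e-6 m
Step 2: W^3 = (136e-6)^3 = 2.52e-12 m^3
Step 3: d^3 = (2e-6)^3 = 8.00e-18 m^3
Step 4: b = 1.8e-5 * 438e-6 * 2.52e-12 / 8.00e-18
b = 2.48e-03 N*s/m


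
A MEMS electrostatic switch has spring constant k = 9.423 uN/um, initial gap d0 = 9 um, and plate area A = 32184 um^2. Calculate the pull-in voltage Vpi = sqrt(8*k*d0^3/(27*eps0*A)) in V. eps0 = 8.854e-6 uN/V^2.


Step 1: Compute numerator: 8 * k * d0^3 = 8 * 9.423 * 9^3 = 54954.936
Step 2: Compute denominator: 27 * eps0 * A = 27 * 8.854e-6 * 32184 = 7.693843
Step 3: Vpi = sqrt(54954.936 / 7.693843)
Vpi = 84.51 V


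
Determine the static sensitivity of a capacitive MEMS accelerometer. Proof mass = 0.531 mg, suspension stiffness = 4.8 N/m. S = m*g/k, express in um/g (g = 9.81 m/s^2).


Step 1: Convert mass: m = 0.531 mg = 5.31e-07 kg
Step 2: S = m * g / k = 5.31e-07 * 9.81 / 4.8
Step 3: S = 1.09e-06 m/g
Step 4: Convert to um/g: S = 1.085 um/g


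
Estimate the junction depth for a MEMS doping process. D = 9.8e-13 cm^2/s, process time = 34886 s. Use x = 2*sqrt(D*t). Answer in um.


Step 1: Compute D*t = 9.8e-13 * 34886 = 3.418828e-08 cm^2
Step 2: sqrt(D*t) = 1.84901e-04 cm
Step 3: x = 2 * 1.84901e-04 cm = 3.69802e-04 cm
Step 4: Convert to um (1 cm = 1e4 um): x = 3.698 um


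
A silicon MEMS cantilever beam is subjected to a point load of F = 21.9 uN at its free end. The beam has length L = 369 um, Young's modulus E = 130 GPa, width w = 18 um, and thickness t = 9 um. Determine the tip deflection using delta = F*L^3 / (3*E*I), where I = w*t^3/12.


Step 1: Calculate the second moment of area.
I = w * t^3 / 12 = 18 * 9^3 / 12 = 1093.5 um^4
Step 2: Convert E to consistent units (1 GPa = 1000 uN/um^2).
E = 130 GPa = 130000 uN/um^2
Step 3: Calculate tip deflection.
delta = F * L^3 / (3 * E * I)
delta = 21.9 * 369^3 / (3 * 130000 * 1093.5)
delta = 2.5801 um


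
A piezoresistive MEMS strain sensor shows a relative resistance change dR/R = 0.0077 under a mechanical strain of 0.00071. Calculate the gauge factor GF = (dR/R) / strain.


Step 1: Identify values.
dR/R = 0.0077, strain = 0.00071
Step 2: GF = (dR/R) / strain = 0.0077 / 0.00071
GF = 10.8


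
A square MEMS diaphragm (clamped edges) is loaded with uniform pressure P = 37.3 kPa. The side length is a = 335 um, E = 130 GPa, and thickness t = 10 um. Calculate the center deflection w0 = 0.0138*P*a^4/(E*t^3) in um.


Step 1: Convert pressure to compatible units (E is in GPa, so P in GPa).
P = 37.3 kPa = 37.3e-6 GPa
Step 2: Compute numerator: 0.0138 * P * a^4.
a^4 = 335^4 = 12594450625
numerator = 0.0138 * 37.3e-6 * 12594450625 = 6.4829e+03
Step 3: Compute denominator: E * t^3 = 130 * 10^3 = 130000
Step 4: w0 = numerator / denominator = 6.4829e+03 / 130000 = 0.0499 um


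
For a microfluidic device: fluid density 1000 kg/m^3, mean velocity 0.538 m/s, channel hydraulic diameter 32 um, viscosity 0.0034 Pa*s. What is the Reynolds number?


Step 1: Convert Dh to meters: Dh = 32e-6 m
Step 2: Re = rho * v * Dh / mu
Re = 1000 * 0.538 * 32e-6 / 0.0034
Re = 5.064


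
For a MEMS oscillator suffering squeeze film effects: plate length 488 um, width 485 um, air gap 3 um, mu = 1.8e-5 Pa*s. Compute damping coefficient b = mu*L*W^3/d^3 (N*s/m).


Step 1: Convert to SI.
L = 488e-6 m, W = 485e-6 m, d = 3e-6 m
Step 2: W^3 = (485e-6)^3 = 1.14e-10 m^3
Step 3: d^3 = (3e-6)^3 = 2.70e-17 m^3
Step 4: b = 1.8e-5 * 488e-6 * 1.14e-10 / 2.70e-17
b = 3.71e-02 N*s/m


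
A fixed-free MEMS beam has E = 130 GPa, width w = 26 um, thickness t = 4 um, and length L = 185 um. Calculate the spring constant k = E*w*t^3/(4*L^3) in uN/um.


Step 1: Convert E to consistent units (1 GPa = 1000 uN/um^2).
E = 130 GPa = 130000 uN/um^2
Step 2: Compute t^3 = 4^3 = 64
Step 3: Compute L^3 = 185^3 = 6331625
Step 4: k = 130000 * 26 * 64 / (4 * 6331625)
k = 8.5413 uN/um


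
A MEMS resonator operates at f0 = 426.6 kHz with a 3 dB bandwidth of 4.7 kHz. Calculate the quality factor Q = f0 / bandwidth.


Step 1: Q = f0 / bandwidth
Step 2: Q = 426.6 / 4.7
Q = 90.8


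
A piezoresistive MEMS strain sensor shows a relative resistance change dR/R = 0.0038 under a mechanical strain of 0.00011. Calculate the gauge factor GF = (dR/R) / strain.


Step 1: Identify values.
dR/R = 0.0038, strain = 0.00011
Step 2: GF = (dR/R) / strain = 0.0038 / 0.00011
GF = 34.5


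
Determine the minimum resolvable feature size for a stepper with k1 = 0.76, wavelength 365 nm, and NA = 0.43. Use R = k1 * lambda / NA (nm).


Step 1: Identify values: k1 = 0.76, lambda = 365 nm, NA = 0.43
Step 2: R = k1 * lambda / NA
R = 0.76 * 365 / 0.43
R = 645.1 nm


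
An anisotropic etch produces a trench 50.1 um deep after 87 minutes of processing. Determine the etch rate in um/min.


Step 1: Etch rate = depth / time
Step 2: rate = 50.1 / 87
rate = 0.576 um/min


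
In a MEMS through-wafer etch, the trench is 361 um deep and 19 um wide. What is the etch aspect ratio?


Step 1: AR = depth / width
Step 2: AR = 361 / 19
AR = 19.0


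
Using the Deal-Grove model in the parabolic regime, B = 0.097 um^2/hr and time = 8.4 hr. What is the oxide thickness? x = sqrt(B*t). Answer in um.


Step 1: Compute B*t = 0.097 * 8.4 = 0.8148
Step 2: x = sqrt(0.8148)
x = 0.903 um


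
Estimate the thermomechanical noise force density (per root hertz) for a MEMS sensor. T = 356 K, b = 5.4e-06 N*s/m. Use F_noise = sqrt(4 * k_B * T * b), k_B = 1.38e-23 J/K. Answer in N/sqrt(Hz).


Step 1: Compute 4 * k_B * T * b
= 4 * 1.38e-23 * 356 * 5.4e-06
= 1.0612e-25 N^2/Hz
Step 2: F_noise = sqrt(1.0612e-25)
F_noise = 3.26e-13 N/sqrt(Hz)


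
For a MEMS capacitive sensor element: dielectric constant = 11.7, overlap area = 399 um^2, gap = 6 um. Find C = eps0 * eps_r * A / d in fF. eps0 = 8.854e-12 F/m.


Step 1: Convert area to m^2: A = 399e-12 m^2
Step 2: Convert gap to m: d = 6e-6 m
Step 3: C = eps0 * eps_r * A / d
C = 8.854e-12 * 11.7 * 399e-12 / 6e-6
Step 4: Convert to fF (multiply by 1e15).
C = 6.89 fF


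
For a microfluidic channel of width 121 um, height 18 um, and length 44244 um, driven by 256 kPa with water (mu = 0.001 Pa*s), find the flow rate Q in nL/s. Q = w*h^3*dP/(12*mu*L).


Step 1: Convert all dimensions to SI (meters).
w = 121e-6 m, h = 18e-6 m, L = 44244e-6 m, dP = 256e3 Pa
Step 2: Q = w * h^3 * dP / (12 * mu * L)
Q = 121e-6 * (18e-6)^3 * 256e3 / (12 * 0.001 * 44244e-6) = 3.4025712e-10 m^3/s
Step 3: Convert Q from m^3/s to nL/s (1 m^3 = 1e12 nL, so multiply by 1e12).
Q = 340.257 nL/s


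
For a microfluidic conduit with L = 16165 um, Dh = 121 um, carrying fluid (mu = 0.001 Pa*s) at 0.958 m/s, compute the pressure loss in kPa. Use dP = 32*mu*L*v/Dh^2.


Step 1: Convert to SI: L = 16165e-6 m, Dh = 121e-6 m
Step 2: dP = 32 * 0.001 * 16165e-6 * 0.958 / (121e-6)^2
Step 3: dP = 33847.02 Pa
Step 4: Convert to kPa: dP = 33.85 kPa


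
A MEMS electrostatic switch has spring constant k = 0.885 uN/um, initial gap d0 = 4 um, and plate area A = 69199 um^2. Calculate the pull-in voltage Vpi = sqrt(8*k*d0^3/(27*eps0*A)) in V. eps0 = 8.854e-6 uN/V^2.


Step 1: Compute numerator: 8 * k * d0^3 = 8 * 0.885 * 4^3 = 453.12
Step 2: Compute denominator: 27 * eps0 * A = 27 * 8.854e-6 * 69199 = 16.542575
Step 3: Vpi = sqrt(453.12 / 16.542575)
Vpi = 5.23 V


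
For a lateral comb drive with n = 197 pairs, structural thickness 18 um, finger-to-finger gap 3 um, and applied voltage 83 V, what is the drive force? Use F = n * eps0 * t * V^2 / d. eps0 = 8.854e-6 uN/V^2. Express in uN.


Step 1: Parameters: n=197, eps0=8.854e-6 uN/V^2, t=18 um, V=83 V, d=3 um
Step 2: V^2 = 6889
Step 3: F = 197 * 8.854e-6 * 18 * 6889 / 3
F = 72.096 uN


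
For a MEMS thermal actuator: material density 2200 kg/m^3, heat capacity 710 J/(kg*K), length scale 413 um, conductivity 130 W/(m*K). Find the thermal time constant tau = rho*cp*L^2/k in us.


Step 1: Convert L to m: L = 413e-6 m
Step 2: L^2 = (413e-6)^2 = 1.70569e-07 m^2
Step 3: tau = 2200 * 710 * 1.70569e-07 / 130 = 2.04945214e-03 s
Step 4: Convert to microseconds (multiply by 1e6).
tau = 2049.452 us


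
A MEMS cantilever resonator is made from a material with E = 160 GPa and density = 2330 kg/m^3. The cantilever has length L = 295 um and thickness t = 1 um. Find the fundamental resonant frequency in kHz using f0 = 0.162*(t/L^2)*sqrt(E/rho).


Step 1: Convert units to SI.
t_SI = 1e-6 m, L_SI = 295e-6 m
Step 2: Calculate sqrt(E/rho).
sqrt(160e9 / 2330) = 8286.71 m/s
Step 3: Compute f0.
f0 = 0.162 * 1e-6 / (295e-6)^2 * 8286.71 = 15426.0 Hz = 15.43 kHz


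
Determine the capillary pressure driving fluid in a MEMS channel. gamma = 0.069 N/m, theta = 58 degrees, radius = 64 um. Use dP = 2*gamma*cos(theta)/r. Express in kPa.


Step 1: cos(58 deg) = 0.5299
Step 2: Convert r to m: r = 64e-6 m
Step 3: dP = 2 * 0.069 * 0.5299 / 64e-6 = 1142.6 Pa
Step 4: Convert Pa to kPa (divide by 1000).
dP = 1.14 kPa


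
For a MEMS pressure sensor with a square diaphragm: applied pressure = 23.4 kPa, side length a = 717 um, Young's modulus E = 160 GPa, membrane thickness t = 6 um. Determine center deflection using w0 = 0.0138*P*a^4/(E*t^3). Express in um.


Step 1: Convert pressure to compatible units (E is in GPa, so P in GPa).
P = 23.4 kPa = 23.4e-6 GPa
Step 2: Compute numerator: 0.0138 * P * a^4.
a^4 = 717^4 = 264287499921
numerator = 0.0138 * 23.4e-6 * 264287499921 = 8.534372e+04
Step 3: Compute denominator: E * t^3 = 160 * 6^3 = 34560
Step 4: w0 = numerator / denominator = 8.534372e+04 / 34560 = 2.4694 um


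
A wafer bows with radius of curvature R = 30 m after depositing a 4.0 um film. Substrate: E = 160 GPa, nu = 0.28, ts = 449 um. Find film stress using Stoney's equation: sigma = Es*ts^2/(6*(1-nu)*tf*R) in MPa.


Step 1: Compute numerator: Es * ts^2 = 160 * 449^2 = 32256160 (GPa*um^2)
Step 2: Compute denominator (R in um): 6*(1-nu)*tf*R = 6*0.72*4.0*30e6 = 518400000.0 (um^2)
Step 3: sigma (GPa) = 32256160 / 518400000.0 = 6.2223e-02 GPa
Step 4: Convert to MPa (x1000): sigma = 62.2 MPa


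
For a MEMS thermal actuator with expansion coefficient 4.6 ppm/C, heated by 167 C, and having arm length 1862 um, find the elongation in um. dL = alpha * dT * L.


Step 1: Convert CTE: alpha = 4.6 ppm/C = 4.6e-6 /C
Step 2: dL = 4.6e-6 * 167 * 1862
dL = 1.4304 um


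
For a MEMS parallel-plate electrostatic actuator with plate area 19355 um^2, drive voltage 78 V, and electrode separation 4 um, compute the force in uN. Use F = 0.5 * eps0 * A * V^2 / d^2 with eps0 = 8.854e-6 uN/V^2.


Step 1: Identify parameters.
eps0 = 8.854e-6 uN/V^2, A = 19355 um^2, V = 78 V, d = 4 um
Step 2: Compute V^2 = 78^2 = 6084
Step 3: Compute d^2 = 4^2 = 16
Step 4: F = 0.5 * 8.854e-6 * 19355 * 6084 / 16
F = 32.582 uN


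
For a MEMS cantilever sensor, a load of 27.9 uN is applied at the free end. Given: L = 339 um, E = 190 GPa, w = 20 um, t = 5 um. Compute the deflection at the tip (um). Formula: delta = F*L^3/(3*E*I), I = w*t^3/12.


Step 1: Calculate the second moment of area.
I = w * t^3 / 12 = 20 * 5^3 / 12 = 208.3333 um^4
Step 2: Convert E to consistent units (1 GPa = 1000 uN/um^2).
E = 190 GPa = 190000 uN/um^2
Step 3: Calculate tip deflection.
delta = F * L^3 / (3 * E * I)
delta = 27.9 * 339^3 / (3 * 190000 * 208.3333)
delta = 9.1531 um


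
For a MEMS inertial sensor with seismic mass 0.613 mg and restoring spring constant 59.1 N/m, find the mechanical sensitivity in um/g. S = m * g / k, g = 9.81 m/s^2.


Step 1: Convert mass: m = 0.613 mg = 6.13e-07 kg
Step 2: S = m * g / k = 6.13e-07 * 9.81 / 59.1
Step 3: S = 1.02e-07 m/g
Step 4: Convert to um/g: S = 0.102 um/g


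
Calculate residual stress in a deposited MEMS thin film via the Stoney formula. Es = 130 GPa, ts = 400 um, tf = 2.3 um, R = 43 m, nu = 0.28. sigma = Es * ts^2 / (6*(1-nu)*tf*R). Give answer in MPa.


Step 1: Compute numerator: Es * ts^2 = 130 * 400^2 = 20800000 (GPa*um^2)
Step 2: Compute denominator (R in um): 6*(1-nu)*tf*R = 6*0.72*2.3*43e6 = 427248000.0 (um^2)
Step 3: sigma (GPa) = 20800000 / 427248000.0 = 4.8684e-02 GPa
Step 4: Convert to MPa (x1000): sigma = 48.7 MPa


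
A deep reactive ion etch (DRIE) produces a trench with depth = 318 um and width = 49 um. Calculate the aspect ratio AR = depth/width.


Step 1: AR = depth / width
Step 2: AR = 318 / 49
AR = 6.5


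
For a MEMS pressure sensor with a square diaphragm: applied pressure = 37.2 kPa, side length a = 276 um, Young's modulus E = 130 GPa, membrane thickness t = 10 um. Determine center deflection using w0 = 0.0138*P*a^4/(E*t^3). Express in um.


Step 1: Convert pressure to compatible units (E is in GPa, so P in GPa).
P = 37.2 kPa = 37.2e-6 GPa
Step 2: Compute numerator: 0.0138 * P * a^4.
a^4 = 276^4 = 5802782976
numerator = 0.0138 * 37.2e-6 * 5802782976 = 2.9789e+03
Step 3: Compute denominator: E * t^3 = 130 * 10^3 = 130000
Step 4: w0 = numerator / denominator = 2.9789e+03 / 130000 = 0.0229 um


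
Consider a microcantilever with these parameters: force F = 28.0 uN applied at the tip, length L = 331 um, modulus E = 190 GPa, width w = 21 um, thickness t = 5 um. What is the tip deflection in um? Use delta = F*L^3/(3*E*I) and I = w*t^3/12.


Step 1: Calculate the second moment of area.
I = w * t^3 / 12 = 21 * 5^3 / 12 = 218.75 um^4
Step 2: Convert E to consistent units (1 GPa = 1000 uN/um^2).
E = 190 GPa = 190000 uN/um^2
Step 3: Calculate tip deflection.
delta = F * L^3 / (3 * E * I)
delta = 28.0 * 331^3 / (3 * 190000 * 218.75)
delta = 8.1436 um
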